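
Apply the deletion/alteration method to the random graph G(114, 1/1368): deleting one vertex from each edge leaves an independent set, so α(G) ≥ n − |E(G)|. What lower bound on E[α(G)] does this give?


E[|E(G)|] = C(114, 2)·p = 6441 · (1/1368) = 113/24.
E[α(G)] ≥ n − E[|E(G)|] = 114 − 113/24 = 2623/24.
Numerically: ≈ 109.29167.
(This is only a lower bound; the true E[α(G)] may be larger.)

E[α(G)] ≥ 2623/24 ≈ 109.29167.


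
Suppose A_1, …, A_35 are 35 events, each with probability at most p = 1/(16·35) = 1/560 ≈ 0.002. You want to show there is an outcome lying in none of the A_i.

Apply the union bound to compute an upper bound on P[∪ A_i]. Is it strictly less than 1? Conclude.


Union bound: P[∪_{i=1}^{35} A_i] ≤ Σ_i P[A_i] ≤ 35·p = 35·(1/560) = 1/16.
Numerically: 1/16 ≈ 0.062.
Is 1/16 < 1? YES.
Since P[∪ A_i] ≤ 1/16 < 1, the complement has P[∩ A_i^c] ≥ 1 − 1/16 = 15/16 > 0, so some outcome avoids every A_i.

35·p = 1/16 ≈ 0.062; existence CERTIFIED by the union bound.


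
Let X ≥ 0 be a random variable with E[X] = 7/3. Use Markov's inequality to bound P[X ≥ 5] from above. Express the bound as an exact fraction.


μ = E[X] = 7/3, a = 5.
Markov: P[X ≥ 5] ≤ μ/a = (7/3)/5 = 7/15.
Numerically: ≈ 0.4667.
(Since a = 5 > μ = 2.3333, the bound 7/15 is < 1 and informative.)

P[X ≥ 5] ≤ 7/15 ≈ 0.4667.


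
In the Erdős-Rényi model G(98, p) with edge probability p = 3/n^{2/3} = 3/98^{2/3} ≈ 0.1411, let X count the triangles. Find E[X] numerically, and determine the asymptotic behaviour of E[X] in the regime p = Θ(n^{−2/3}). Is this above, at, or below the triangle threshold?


Number of potential triangles: C(98, 3) = 152096.
Each occurs with probability p³ ≈ (0.1411)³ ≈ 2.811329e-03.
By linearity: E[X] = C(98, 3)·p³ ≈ 152096 · 2.811329e-03 ≈ 427.5918.
Since α = 2/3 < 1, p = c/n^{2/3} ≫ 1/n is above the triangle threshold p ~ 1/n. Asymptotically E[X] ~ (c³/6)·n^{3(1−α)} = (3³/6)·n^{1} → ∞; triangles are abundant w.h.p.

E[X] ≈ 427.5918; in regime p = Θ(1/n^{2/3}) E[X] diverges (above the triangle threshold p ~ 1/n).


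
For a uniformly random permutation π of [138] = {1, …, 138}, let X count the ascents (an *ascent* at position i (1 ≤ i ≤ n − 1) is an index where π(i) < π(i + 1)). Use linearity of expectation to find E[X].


Write X = Σ X_I over i = 1, …, 137, with X_I the indicator of one ascent.
There are 137 indicators.
For each fixed i, the pair (π(i), π(i+1)) is a uniformly random ordered pair of distinct values from {1, …, 138}; by symmetry P[π(i) < π(i+1)] = 1/2.
By linearity: E[X] = 137 · (1/2) = (138 − 1) · (1/2) = 137/2 ≈ 68.500000.

E[X] = 137/2 = 68.500000.


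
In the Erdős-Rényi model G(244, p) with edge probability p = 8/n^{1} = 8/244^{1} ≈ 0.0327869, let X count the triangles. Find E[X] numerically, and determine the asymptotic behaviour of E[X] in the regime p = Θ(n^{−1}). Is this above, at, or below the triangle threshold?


Number of potential triangles: C(244, 3) = 2391444.
Each occurs with probability p³ ≈ (0.0327869)³ ≈ 3.52452408e-05.
By linearity: E[X] = C(244, 3)·p³ ≈ 2391444 · 3.52452408e-05 ≈ 84.287020.
Here α = 1, so p = 8/n is exactly at the triangle threshold p ~ 1/n. Asymptotically E[X] → c³/6 = 8³/6 = 256/3 ≈ 85.333333, a bounded constant. In this regime the triangle count is asymptotically Poisson(c³/6).

E[X] ≈ 84.287020; in regime p = Θ(1/n^{1}) E[X] stays bounded (at the triangle threshold p ~ 1/n).


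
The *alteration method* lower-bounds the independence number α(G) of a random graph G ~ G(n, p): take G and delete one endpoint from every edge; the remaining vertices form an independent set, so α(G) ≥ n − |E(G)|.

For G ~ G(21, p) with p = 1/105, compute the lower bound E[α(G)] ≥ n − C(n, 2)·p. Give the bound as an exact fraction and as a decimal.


E[|E(G)|] = C(21, 2)·p = 210 · (1/105) = 2.
E[α(G)] ≥ n − E[|E(G)|] = 21 − 2 = 19.
Numerically: ≈ 19.000000.
(This is only a lower bound; the true E[α(G)] may be larger.)

E[α(G)] ≥ 19 ≈ 19.000000.


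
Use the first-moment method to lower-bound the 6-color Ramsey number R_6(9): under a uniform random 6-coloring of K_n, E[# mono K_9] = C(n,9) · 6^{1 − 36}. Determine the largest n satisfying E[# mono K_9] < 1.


We need C(n, 9) · 6^{1 − 36} < 1, i.e. C(n, 9) < 6^{36 − 1} = 1719070799748422591028658176.
Check values of n near the boundary:
  n = 4402: C(4402, 9) = 1696419745356657449393393700; 1696419745356657449393393700 < 1719070799748422591028658176? YES
  n = 4403: C(4403, 9) = 1699894433046281918452233150; 1699894433046281918452233150 < 1719070799748422591028658176? YES
  n = 4404: C(4404, 9) = 1703375445537161676647015880; 1703375445537161676647015880 < 1719070799748422591028658176? YES
  n = 4405: C(4405, 9) = 1706862792900636302463627150; 1706862792900636302463627150 < 1719070799748422591028658176? YES
  n = 4406: C(4406, 9) = 1710356485221788389505285700; 1710356485221788389505285700 < 1719070799748422591028658176? YES
  n = 4407: C(4407, 9) = 1713856532599459170657070050; 1713856532599459170657070050 < 1719070799748422591028658176? YES
  n = 4408: C(4408, 9) = 1717362945146264156457459600; 1717362945146264156457459600 < 1719070799748422591028658176? YES
  n = 4409: C(4409, 9) = 1720875732988608787686577131; 1720875732988608787686577131 < 1719070799748422591028658176? NO
  n = 4410: C(4410, 9) = 1724394906266704102180823710; 1724394906266704102180823710 < 1719070799748422591028658176? NO
  n = 4411: C(4411, 9) = 1727920475134582415883601405; 1727920475134582415883601405 < 1719070799748422591028658176? NO
The largest n with C(n, 9) < 1719070799748422591028658176 is n = 4408 (where E[X] = 35778394690547169926197075/35813974994758803979763712 ≈ 0.99901). Hence R_6(9) > 4408, i.e. R_6(9) ≥ 4409.

Largest n = 4408; hence R_6(9) > 4408.


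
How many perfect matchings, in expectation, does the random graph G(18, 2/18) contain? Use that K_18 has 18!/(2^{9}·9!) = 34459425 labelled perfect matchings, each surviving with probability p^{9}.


K_18 has 18!/(2^{9}·9!) = 34459425 labelled perfect matchings.
For each such perfect matching H, let X_H = 1 if all 9 edges of H are present in G. Then P[X_H = 1] = p^{9} = (1/9)^{9} = 1/387420489.
By linearity: E[X] = Σ_H E[X_H] = 34459425 · p^{9} = 34459425 · 1/387420489 = 425425/4782969.
Numerically: E[X] ≈ 0.0889458.

E[X] = 34459425 · (1/9)^{9} = 425425/4782969 ≈ 0.0889458.


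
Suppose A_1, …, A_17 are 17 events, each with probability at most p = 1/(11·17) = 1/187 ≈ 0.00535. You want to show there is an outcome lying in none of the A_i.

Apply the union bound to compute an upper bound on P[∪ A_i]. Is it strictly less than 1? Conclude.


Union bound: P[∪_{i=1}^{17} A_i] ≤ Σ_i P[A_i] ≤ 17·p = 17·(1/187) = 1/11.
Numerically: 1/11 ≈ 0.09091.
Is 1/11 < 1? YES.
Since P[∪ A_i] ≤ 1/11 < 1, the complement has P[∩ A_i^c] ≥ 1 − 1/11 = 10/11 > 0, so some outcome avoids every A_i.

17·p = 1/11 ≈ 0.09091; existence CERTIFIED by the union bound.


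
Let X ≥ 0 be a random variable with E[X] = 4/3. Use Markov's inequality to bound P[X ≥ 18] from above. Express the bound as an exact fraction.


μ = E[X] = 4/3, a = 18.
Markov: P[X ≥ 18] ≤ μ/a = (4/3)/18 = 2/27.
Numerically: ≈ 0.074074.
(Since a = 18 > μ = 1.333333, the bound 2/27 is < 1 and informative.)

P[X ≥ 18] ≤ 2/27 ≈ 0.074074.


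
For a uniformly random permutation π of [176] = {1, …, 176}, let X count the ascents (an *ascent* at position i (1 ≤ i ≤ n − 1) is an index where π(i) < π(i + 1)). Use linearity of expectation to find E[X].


Write X = Σ X_I over i = 1, …, 175, with X_I the indicator of one ascent.
There are 175 indicators.
For each fixed i, the pair (π(i), π(i+1)) is a uniformly random ordered pair of distinct values from {1, …, 176}; by symmetry P[π(i) < π(i+1)] = 1/2.
By linearity: E[X] = 175 · (1/2) = (176 − 1) · (1/2) = 175/2 ≈ 87.5000.

E[X] = 175/2 = 87.5000.


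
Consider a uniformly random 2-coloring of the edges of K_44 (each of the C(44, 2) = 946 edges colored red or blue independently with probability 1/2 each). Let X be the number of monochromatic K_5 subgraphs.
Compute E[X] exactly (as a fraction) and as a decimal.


Let X = Σ_S X_S over the C(44, 5) = 1086008 subsets S of size 5, where X_S = 1 if the K_5 on S is monochromatic.
For a fixed S, the K_5 on S has C(5, 2) = 10 edges. P[all 10 edges red] = (1/2)^10, and likewise for blue, so P[monochromatic] = 2·(1/2)^10 = 2^{1 − 10} = 1/512.
Summing: E[X] = C(44, 5) · 2^{1 − 10} = 1086008 · 1/512 = 135751/64.
Numerically: E[X] ≈ 2121.109.

E[X] = C(44,5)·2^(1−C(5,2)) = 135751/64 ≈ 2121.109.


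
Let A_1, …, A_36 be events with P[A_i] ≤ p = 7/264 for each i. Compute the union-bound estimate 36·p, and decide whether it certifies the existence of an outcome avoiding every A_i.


Union bound: P[∪_{i=1}^{36} A_i] ≤ Σ_i P[A_i] ≤ 36·p = 36·(7/264) = 21/22.
Numerically: 21/22 ≈ 0.95455.
Is 21/22 < 1? YES.
Since P[∪ A_i] ≤ 21/22 < 1, the complement has P[∩ A_i^c] ≥ 1 − 21/22 = 1/22 > 0, so some outcome avoids every A_i.

36·p = 21/22 ≈ 0.95455; existence CERTIFIED by the union bound.


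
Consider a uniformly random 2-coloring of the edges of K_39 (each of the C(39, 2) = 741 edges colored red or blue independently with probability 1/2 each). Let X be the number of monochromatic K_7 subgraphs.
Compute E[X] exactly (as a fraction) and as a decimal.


Let X = Σ_S X_S over the C(39, 7) = 15380937 subsets S of size 7, where X_S = 1 if the K_7 on S is monochromatic.
For a fixed S, the K_7 on S has C(7, 2) = 21 edges. P[all 21 edges red] = (1/2)^21, and likewise for blue, so P[monochromatic] = 2·(1/2)^21 = 2^{1 − 21} = 1/1048576.
By linearity: E[X] = C(39, 7) · 2^{1 − 21} = 15380937 · 1/1048576 = 15380937/1048576.
Numerically: E[X] ≈ 14.668.

E[X] = C(39,7)·2^(1−C(7,2)) = 15380937/1048576 ≈ 14.668.


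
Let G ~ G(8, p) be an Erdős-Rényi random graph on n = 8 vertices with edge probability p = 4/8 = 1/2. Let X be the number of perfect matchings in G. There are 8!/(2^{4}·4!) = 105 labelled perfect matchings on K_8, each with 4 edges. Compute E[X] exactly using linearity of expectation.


K_8 has 8!/(2^{4}·4!) = 105 labelled perfect matchings.
For each such perfect matching H, let X_H = 1 if all 4 edges of H are present in G. Then P[X_H = 1] = p^{4} = (1/2)^{4} = 1/16.
Summing the indicators: E[X] = Σ_H E[X_H] = 105 · p^{4} = 105 · 1/16 = 105/16.
Numerically: E[X] ≈ 6.5625.

E[X] = 105 · (1/2)^{4} = 105/16 ≈ 6.5625.


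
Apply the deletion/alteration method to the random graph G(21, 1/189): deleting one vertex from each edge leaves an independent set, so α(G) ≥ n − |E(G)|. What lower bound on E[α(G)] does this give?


E[|E(G)|] = C(21, 2)·p = 210 · (1/189) = 10/9.
E[α(G)] ≥ n − E[|E(G)|] = 21 − 10/9 = 179/9.
Numerically: ≈ 19.88889.
(This is only a lower bound; the true E[α(G)] may be larger.)

E[α(G)] ≥ 179/9 ≈ 19.88889.


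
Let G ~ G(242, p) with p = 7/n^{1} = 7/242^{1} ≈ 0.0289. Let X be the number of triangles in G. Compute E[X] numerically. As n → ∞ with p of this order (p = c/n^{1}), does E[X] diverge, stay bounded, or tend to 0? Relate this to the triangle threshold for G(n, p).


Number of potential triangles: C(242, 3) = 2332880.
Each occurs with probability p³ ≈ (0.0289)³ ≈ 2.42018e-05.
By linearity: E[X] = C(242, 3)·p³ ≈ 2332880 · 2.42018e-05 ≈ 56.460.
Here α = 1, so p = 7/n is exactly at the triangle threshold p ~ 1/n. Asymptotically E[X] → c³/6 = 7³/6 = 343/6 ≈ 57.167, a bounded constant. In this regime the triangle count is asymptotically Poisson(c³/6).

E[X] ≈ 56.460; in regime p = Θ(1/n^{1}) E[X] stays bounded (at the triangle threshold p ~ 1/n).


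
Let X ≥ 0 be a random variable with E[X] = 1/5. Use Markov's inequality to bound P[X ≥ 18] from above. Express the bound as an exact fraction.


μ = E[X] = 1/5, a = 18.
Markov: P[X ≥ 18] ≤ μ/a = (1/5)/18 = 1/90.
Numerically: ≈ 0.01111.
(Since a = 18 > μ = 0.20000, the bound 1/90 is < 1 and informative.)

P[X ≥ 18] ≤ 1/90 ≈ 0.01111.


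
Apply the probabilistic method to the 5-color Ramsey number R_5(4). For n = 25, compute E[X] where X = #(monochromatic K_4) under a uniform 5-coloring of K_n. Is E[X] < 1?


E[X] = C(25, 4) · 5^{1 − 6} = 12650 · 5^{−5} = 12650/3125.
As a reduced fraction: E[X] = 506/125 ≈ 4.048.
Is E[X] < 1? NO.
Since E[X] ≥ 1, the first-moment bound is inconclusive at n = 25; it does NOT by itself certify R_5(4) > 25.

E[X] = 506/125 ≈ 4.048; E[X] ≥ 1; first-moment method inconclusive here.


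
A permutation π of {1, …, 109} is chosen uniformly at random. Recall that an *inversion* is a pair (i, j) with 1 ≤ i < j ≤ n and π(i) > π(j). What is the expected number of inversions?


Write X = Σ X_I over the C(109, 2) = 5886 pairs i < j, with X_I the indicator of one inversion.
There are 5886 indicators.
For each fixed pair i < j, the values π(i) and π(j) are two distinct elements of {1, …, 109} in uniformly random order; by symmetry P[π(i) > π(j)] = 1/2.
By linearity: E[X] = 5886 · (1/2) = C(109, 2) · (1/2) = 5886/2 = 2943 ≈ 2943.000.

E[X] = 2943 = 2943.000.


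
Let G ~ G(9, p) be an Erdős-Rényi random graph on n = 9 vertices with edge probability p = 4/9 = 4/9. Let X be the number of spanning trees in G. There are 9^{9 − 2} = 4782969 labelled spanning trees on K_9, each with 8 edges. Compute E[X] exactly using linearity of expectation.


K_9 has 9^{9 − 2} = 4782969 labelled spanning trees.
For each such spanning tree H, let X_H = 1 if all 8 edges of H are present in G. Then P[X_H = 1] = p^{8} = (4/9)^{8} = 65536/43046721.
By linearity of expectation: E[X] = Σ_H E[X_H] = 4782969 · p^{8} = 4782969 · 65536/43046721 = 65536/9.
Numerically: E[X] ≈ 7.28e+03.

E[X] = 4782969 · (4/9)^{8} = 65536/9 ≈ 7.28e+03.


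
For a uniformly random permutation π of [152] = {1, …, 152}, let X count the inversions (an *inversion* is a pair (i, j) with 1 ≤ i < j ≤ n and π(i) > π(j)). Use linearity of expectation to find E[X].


Write X = Σ X_I over the C(152, 2) = 11476 pairs i < j, with X_I the indicator of one inversion.
There are 11476 indicators.
For each fixed pair i < j, the values π(i) and π(j) are two distinct elements of {1, …, 152} in uniformly random order; by symmetry P[π(i) > π(j)] = 1/2.
By linearity: E[X] = 11476 · (1/2) = C(152, 2) · (1/2) = 11476/2 = 5738 ≈ 5738.000000.

E[X] = 5738 = 5738.000000.


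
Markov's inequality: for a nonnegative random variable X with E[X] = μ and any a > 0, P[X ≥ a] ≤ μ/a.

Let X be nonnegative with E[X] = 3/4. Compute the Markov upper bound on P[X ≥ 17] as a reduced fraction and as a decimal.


μ = E[X] = 3/4, a = 17.
Markov: P[X ≥ 17] ≤ μ/a = (3/4)/17 = 3/68.
Numerically: ≈ 0.04412.
(Since a = 17 > μ = 0.75000, the bound 3/68 is < 1 and informative.)

P[X ≥ 17] ≤ 3/68 ≈ 0.04412.


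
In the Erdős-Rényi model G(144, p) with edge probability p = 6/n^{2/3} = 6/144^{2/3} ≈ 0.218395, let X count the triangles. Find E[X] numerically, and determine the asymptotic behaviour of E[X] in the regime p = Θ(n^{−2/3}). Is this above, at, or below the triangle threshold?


Number of potential triangles: C(144, 3) = 487344.
Each occurs with probability p³ ≈ (0.218395)³ ≈ 1.04166667e-02.
By linearity: E[X] = C(144, 3)·p³ ≈ 487344 · 1.04166667e-02 ≈ 5076.500000.
Since α = 2/3 < 1, p = c/n^{2/3} ≫ 1/n is above the triangle threshold p ~ 1/n. Asymptotically E[X] ~ (c³/6)·n^{3(1−α)} = (6³/6)·n^{1} → ∞; triangles are abundant w.h.p.

E[X] ≈ 5076.500000; in regime p = Θ(1/n^{2/3}) E[X] diverges (above the triangle threshold p ~ 1/n).


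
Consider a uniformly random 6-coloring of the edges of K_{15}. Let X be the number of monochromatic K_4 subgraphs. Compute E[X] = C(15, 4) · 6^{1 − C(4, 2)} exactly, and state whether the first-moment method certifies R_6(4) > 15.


E[X] = C(15, 4) · 6^{1 − 6} = 1365 · 6^{−5} = 1365/7776.
As a reduced fraction: E[X] = 455/2592 ≈ 0.17554.
Is E[X] < 1? YES.
Since E[X] < 1, there exists a 6-coloring of K_{15} with no monochromatic K_4; hence R_6(4) > 15.

E[X] = 455/2592 ≈ 0.17554; E[X] < 1, so R_6(4) > 15.


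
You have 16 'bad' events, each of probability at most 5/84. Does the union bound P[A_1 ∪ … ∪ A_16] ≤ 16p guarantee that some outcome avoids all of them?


Union bound: P[∪_{i=1}^{16} A_i] ≤ Σ_i P[A_i] ≤ 16·p = 16·(5/84) = 20/21.
Numerically: 20/21 ≈ 0.9523810.
Is 20/21 < 1? YES.
Since P[∪ A_i] ≤ 20/21 < 1, the complement has P[∩ A_i^c] ≥ 1 − 20/21 = 1/21 > 0, so some outcome avoids every A_i.

16·p = 20/21 ≈ 0.9523810; existence CERTIFIED by the union bound.


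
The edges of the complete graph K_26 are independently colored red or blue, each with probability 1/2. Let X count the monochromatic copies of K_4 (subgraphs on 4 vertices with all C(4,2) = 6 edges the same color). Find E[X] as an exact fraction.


Let X = Σ_S X_S over the C(26, 4) = 14950 subsets S of size 4, where X_S = 1 if the K_4 on S is monochromatic.
For a fixed S, the K_4 on S has C(4, 2) = 6 edges. P[all 6 edges red] = (1/2)^6, and likewise for blue, so P[monochromatic] = 2·(1/2)^6 = 2^{1 − 6} = 1/32.
By linearity of expectation: E[X] = C(26, 4) · 2^{1 − 6} = 14950 · 1/32 = 7475/16.
Numerically: E[X] ≈ 467.1875.

E[X] = C(26,4)·2^(1−C(4,2)) = 7475/16 ≈ 467.1875.


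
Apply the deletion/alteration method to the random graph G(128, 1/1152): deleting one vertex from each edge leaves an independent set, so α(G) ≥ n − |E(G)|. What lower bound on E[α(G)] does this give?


E[|E(G)|] = C(128, 2)·p = 8128 · (1/1152) = 127/18.
E[α(G)] ≥ n − E[|E(G)|] = 128 − 127/18 = 2177/18.
Numerically: ≈ 120.94444.
(This is only a lower bound; the true E[α(G)] may be larger.)

E[α(G)] ≥ 2177/18 ≈ 120.94444.


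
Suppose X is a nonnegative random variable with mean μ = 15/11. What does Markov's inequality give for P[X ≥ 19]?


μ = E[X] = 15/11, a = 19.
Markov: P[X ≥ 19] ≤ μ/a = (15/11)/19 = 15/209.
Numerically: ≈ 0.0718.
(Since a = 19 > μ = 1.3636, the bound 15/209 is < 1 and informative.)

P[X ≥ 19] ≤ 15/209 ≈ 0.0718.


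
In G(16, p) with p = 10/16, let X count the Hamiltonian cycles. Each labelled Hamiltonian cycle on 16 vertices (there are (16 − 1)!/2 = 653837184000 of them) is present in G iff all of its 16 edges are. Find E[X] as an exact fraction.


K_16 has (16 − 1)!/2 = 653837184000 labelled Hamiltonian cycles.
For each such Hamiltonian cycle H, let X_H = 1 if all 16 edges of H are present in G. Then P[X_H = 1] = p^{16} = (5/8)^{16} = 152587890625/281474976710656.
By linearity: E[X] = Σ_H E[X_H] = 653837184000 · p^{16} = 653837184000 · 152587890625/281474976710656 = 97429332733154296875/274877906944.
Numerically: E[X] ≈ 3.54446e+08.

E[X] = 653837184000 · (5/8)^{16} = 97429332733154296875/274877906944 ≈ 3.54446e+08.


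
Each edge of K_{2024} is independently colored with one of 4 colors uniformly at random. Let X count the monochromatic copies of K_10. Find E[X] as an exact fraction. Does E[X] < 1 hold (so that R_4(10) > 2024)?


E[X] = C(2024, 10) · 4^{1 − 45} = 310936101848269937576192656 · 4^{−44} = 310936101848269937576192656/309485009821345068724781056.
As a reduced fraction: E[X] = 19433506365516871098512041/19342813113834066795298816 ≈ 1.0047.
Is E[X] < 1? NO.
Since E[X] ≥ 1, the first-moment bound is inconclusive at n = 2024; it does NOT by itself certify R_4(10) > 2024.

E[X] = 19433506365516871098512041/19342813113834066795298816 ≈ 1.0047; E[X] ≥ 1; first-moment method inconclusive here.


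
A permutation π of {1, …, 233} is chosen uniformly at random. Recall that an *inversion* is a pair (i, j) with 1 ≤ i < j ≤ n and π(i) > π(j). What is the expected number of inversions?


Write X = Σ X_I over the C(233, 2) = 27028 pairs i < j, with X_I the indicator of one inversion.
There are 27028 indicators.
For each fixed pair i < j, the values π(i) and π(j) are two distinct elements of {1, …, 233} in uniformly random order; by symmetry P[π(i) > π(j)] = 1/2.
By linearity: E[X] = 27028 · (1/2) = C(233, 2) · (1/2) = 27028/2 = 13514 ≈ 13514.0000.

E[X] = 13514 = 13514.0000.


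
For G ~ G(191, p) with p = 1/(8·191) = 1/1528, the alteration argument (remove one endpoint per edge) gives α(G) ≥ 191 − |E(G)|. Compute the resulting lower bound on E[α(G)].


E[|E(G)|] = C(191, 2)·p = 18145 · (1/1528) = 95/8.
E[α(G)] ≥ n − E[|E(G)|] = 191 − 95/8 = 1433/8.
Numerically: ≈ 179.125000.
(This is only a lower bound; the true E[α(G)] may be larger.)

E[α(G)] ≥ 1433/8 ≈ 179.125000.


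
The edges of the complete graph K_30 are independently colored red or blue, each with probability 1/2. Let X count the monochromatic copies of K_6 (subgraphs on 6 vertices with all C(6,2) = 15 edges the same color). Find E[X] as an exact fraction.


Let X = Σ_S X_S over the C(30, 6) = 593775 subsets S of size 6, where X_S = 1 if the K_6 on S is monochromatic.
For a fixed S, the K_6 on S has C(6, 2) = 15 edges. P[all 15 edges red] = (1/2)^15, and likewise for blue, so P[monochromatic] = 2·(1/2)^15 = 2^{1 − 15} = 1/16384.
By linearity: E[X] = C(30, 6) · 2^{1 − 15} = 593775 · 1/16384 = 593775/16384.
Numerically: E[X] ≈ 36.241.

E[X] = C(30,6)·2^(1−C(6,2)) = 593775/16384 ≈ 36.241.


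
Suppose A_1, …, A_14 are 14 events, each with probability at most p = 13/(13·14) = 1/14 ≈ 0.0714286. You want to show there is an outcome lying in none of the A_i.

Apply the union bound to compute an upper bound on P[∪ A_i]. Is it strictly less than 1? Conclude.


Union bound: P[∪_{i=1}^{14} A_i] ≤ Σ_i P[A_i] ≤ 14·p = 14·(1/14) = 1.
Numerically: 1 ≈ 1.0000000.
Is 1 < 1? NO.
Since the bound 1 is ≥ 1, the union bound is uninformative here; it does NOT by itself certify existence.

14·p = 1 ≈ 1.0000000; existence NOT certified by the union bound.


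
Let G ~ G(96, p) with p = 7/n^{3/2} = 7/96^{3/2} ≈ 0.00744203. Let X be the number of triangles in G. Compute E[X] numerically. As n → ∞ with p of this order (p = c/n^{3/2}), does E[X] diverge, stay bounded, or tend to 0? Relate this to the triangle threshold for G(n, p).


Number of potential triangles: C(96, 3) = 142880.
Each occurs with probability p³ ≈ (0.00744203)³ ≈ 4.12167336e-07.
By linearity: E[X] = C(96, 3)·p³ ≈ 142880 · 4.12167336e-07 ≈ 0.058890.
Since α = 3/2 > 1, p = c/n^{3/2} = o(1/n) is below the triangle threshold p ~ 1/n. Asymptotically E[X] ~ (c³/6)·n^{3(1−α)} = (7³/6)·n^{-1.5} → 0, so by Markov's inequality G has no triangles w.h.p.

E[X] ≈ 0.058890; in regime p = Θ(1/n^{3/2}) E[X] tends to 0 (below the triangle threshold p ~ 1/n).


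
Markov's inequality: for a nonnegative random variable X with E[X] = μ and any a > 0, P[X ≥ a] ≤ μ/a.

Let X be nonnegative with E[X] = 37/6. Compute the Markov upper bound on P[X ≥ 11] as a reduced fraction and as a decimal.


μ = E[X] = 37/6, a = 11.
Markov: P[X ≥ 11] ≤ μ/a = (37/6)/11 = 37/66.
Numerically: ≈ 0.56061.
(Since a = 11 > μ = 6.16667, the bound 37/66 is < 1 and informative.)

P[X ≥ 11] ≤ 37/66 ≈ 0.56061.


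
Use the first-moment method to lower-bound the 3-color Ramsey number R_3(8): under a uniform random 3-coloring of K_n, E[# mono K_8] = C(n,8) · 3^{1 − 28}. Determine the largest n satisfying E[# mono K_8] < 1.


We need C(n, 8) · 3^{1 − 28} < 1, i.e. C(n, 8) < 3^{28 − 1} = 7625597484987.
Check values of n near the boundary:
  n = 152: C(152, 8) = 5859727868575; 5859727868575 < 7625597484987? YES
  n = 153: C(153, 8) = 6183023199255; 6183023199255 < 7625597484987? YES
  n = 154: C(154, 8) = 6521818990995; 6521818990995 < 7625597484987? YES
  n = 155: C(155, 8) = 6876747915675; 6876747915675 < 7625597484987? YES
  n = 156: C(156, 8) = 7248464019225; 7248464019225 < 7625597484987? YES
  n = 157: C(157, 8) = 7637643295425; 7637643295425 < 7625597484987? NO
  n = 158: C(158, 8) = 8044984271181; 8044984271181 < 7625597484987? NO
The largest n with C(n, 8) < 7625597484987 is n = 156 (where E[X] = 805384891025/847288609443 ≈ 0.95054). Hence R_3(8) > 156, i.e. R_3(8) ≥ 157.

Largest n = 156; hence R_3(8) > 156.


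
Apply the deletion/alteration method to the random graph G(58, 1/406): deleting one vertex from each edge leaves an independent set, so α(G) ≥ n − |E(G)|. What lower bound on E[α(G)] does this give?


E[|E(G)|] = C(58, 2)·p = 1653 · (1/406) = 57/14.
E[α(G)] ≥ n − E[|E(G)|] = 58 − 57/14 = 755/14.
Numerically: ≈ 53.928571.
(This is only a lower bound; the true E[α(G)] may be larger.)

E[α(G)] ≥ 755/14 ≈ 53.928571.


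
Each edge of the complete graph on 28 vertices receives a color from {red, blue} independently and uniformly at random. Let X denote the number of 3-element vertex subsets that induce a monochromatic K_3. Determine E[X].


Let X = Σ_S X_S over the C(28, 3) = 3276 subsets S of size 3, where X_S = 1 if the K_3 on S is monochromatic.
For a fixed S, the K_3 on S has C(3, 2) = 3 edges. P[all 3 edges red] = (1/2)^3, and likewise for blue, so P[monochromatic] = 2·(1/2)^3 = 2^{1 − 3} = 1/4.
By linearity: E[X] = C(28, 3) · 2^{1 − 3} = 3276 · 1/4 = 819.
Numerically: E[X] ≈ 819.0000.

E[X] = C(28,3)·2^(1−C(3,2)) = 819 ≈ 819.0000.


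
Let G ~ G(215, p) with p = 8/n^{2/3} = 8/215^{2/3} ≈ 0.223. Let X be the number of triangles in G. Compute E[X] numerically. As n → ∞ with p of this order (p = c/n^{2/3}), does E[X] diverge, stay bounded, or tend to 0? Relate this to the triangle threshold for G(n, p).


Number of potential triangles: C(215, 3) = 1633355.
Each occurs with probability p³ ≈ (0.223)³ ≈ 1.10763e-02.
By linearity: E[X] = C(215, 3)·p³ ≈ 1633355 · 1.10763e-02 ≈ 18091.460.
Since α = 2/3 < 1, p = c/n^{2/3} ≫ 1/n is above the triangle threshold p ~ 1/n. Asymptotically E[X] ~ (c³/6)·n^{3(1−α)} = (8³/6)·n^{1} → ∞; triangles are abundant w.h.p.

E[X] ≈ 18091.460; in regime p = Θ(1/n^{2/3}) E[X] diverges (above the triangle threshold p ~ 1/n).


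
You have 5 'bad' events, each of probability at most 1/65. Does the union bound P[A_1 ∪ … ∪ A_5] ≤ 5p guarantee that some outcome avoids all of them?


Union bound: P[∪_{i=1}^{5} A_i] ≤ Σ_i P[A_i] ≤ 5·p = 5·(1/65) = 1/13.
Numerically: 1/13 ≈ 0.0769231.
Is 1/13 < 1? YES.
Since P[∪ A_i] ≤ 1/13 < 1, the complement has P[∩ A_i^c] ≥ 1 − 1/13 = 12/13 > 0, so some outcome avoids every A_i.

5·p = 1/13 ≈ 0.0769231; existence CERTIFIED by the union bound.


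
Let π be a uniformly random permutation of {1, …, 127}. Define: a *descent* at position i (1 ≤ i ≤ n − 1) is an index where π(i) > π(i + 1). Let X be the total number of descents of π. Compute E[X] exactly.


Write X = Σ X_I over i = 1, …, 126, with X_I the indicator of one descent.
There are 126 indicators.
For each fixed i, the pair (π(i), π(i+1)) is a uniformly random ordered pair of distinct values from {1, …, 127}; by symmetry P[π(i) > π(i+1)] = 1/2.
By linearity: E[X] = 126 · (1/2) = (127 − 1) · (1/2) = 63 ≈ 63.0000.

E[X] = 63 = 63.0000.


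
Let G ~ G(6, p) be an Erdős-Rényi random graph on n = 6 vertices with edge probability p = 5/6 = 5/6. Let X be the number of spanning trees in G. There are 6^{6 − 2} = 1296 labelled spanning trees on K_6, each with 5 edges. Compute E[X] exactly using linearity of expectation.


K_6 has 6^{6 − 2} = 1296 labelled spanning trees.
For each such spanning tree H, let X_H = 1 if all 5 edges of H are present in G. Then P[X_H = 1] = p^{5} = (5/6)^{5} = 3125/7776.
By linearity: E[X] = Σ_H E[X_H] = 1296 · p^{5} = 1296 · 3125/7776 = 3125/6.
Numerically: E[X] ≈ 520.83.

E[X] = 1296 · (5/6)^{5} = 3125/6 ≈ 520.83.


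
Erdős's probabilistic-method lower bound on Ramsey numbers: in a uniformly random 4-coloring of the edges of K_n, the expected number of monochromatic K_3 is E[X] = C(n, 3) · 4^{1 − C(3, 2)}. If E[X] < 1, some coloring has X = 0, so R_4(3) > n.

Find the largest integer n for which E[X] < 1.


We need C(n, 3) · 4^{1 − 3} < 1, i.e. C(n, 3) < 4^{3 − 1} = 16.
Check values of n near the boundary:
  n = 3: C(3, 3) = 1; 1 < 16? YES
  n = 4: C(4, 3) = 4; 4 < 16? YES
  n = 5: C(5, 3) = 10; 10 < 16? YES
  n = 6: C(6, 3) = 20; 20 < 16? NO
  n = 7: C(7, 3) = 35; 35 < 16? NO
  n = 8: C(8, 3) = 56; 56 < 16? NO
The largest n with C(n, 3) < 16 is n = 5 (where E[X] = 5/8 ≈ 0.625000). Hence R_4(3) > 5, i.e. R_4(3) ≥ 6.

Largest n = 5; hence R_4(3) > 5.


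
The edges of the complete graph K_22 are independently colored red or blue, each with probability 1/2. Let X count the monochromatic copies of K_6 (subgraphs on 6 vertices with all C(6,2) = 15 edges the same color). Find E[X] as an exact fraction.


Let X = Σ_S X_S over the C(22, 6) = 74613 subsets S of size 6, where X_S = 1 if the K_6 on S is monochromatic.
For a fixed S, the K_6 on S has C(6, 2) = 15 edges. P[all 15 edges red] = (1/2)^15, and likewise for blue, so P[monochromatic] = 2·(1/2)^15 = 2^{1 − 15} = 1/16384.
Summing: E[X] = C(22, 6) · 2^{1 − 15} = 74613 · 1/16384 = 74613/16384.
Numerically: E[X] ≈ 4.554.

E[X] = C(22,6)·2^(1−C(6,2)) = 74613/16384 ≈ 4.554.


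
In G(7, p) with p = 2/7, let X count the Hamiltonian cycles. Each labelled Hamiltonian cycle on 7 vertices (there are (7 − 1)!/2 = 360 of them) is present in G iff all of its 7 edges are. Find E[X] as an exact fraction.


K_7 has (7 − 1)!/2 = 360 labelled Hamiltonian cycles.
For each such Hamiltonian cycle H, let X_H = 1 if all 7 edges of H are present in G. Then P[X_H = 1] = p^{7} = (2/7)^{7} = 128/823543.
By linearity of expectation: E[X] = Σ_H E[X_H] = 360 · p^{7} = 360 · 128/823543 = 46080/823543.
Numerically: E[X] ≈ 0.055953.

E[X] = 360 · (2/7)^{7} = 46080/823543 ≈ 0.055953.


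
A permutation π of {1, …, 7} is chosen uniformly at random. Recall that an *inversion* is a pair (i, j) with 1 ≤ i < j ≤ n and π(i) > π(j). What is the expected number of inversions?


Write X = Σ X_I over the C(7, 2) = 21 pairs i < j, with X_I the indicator of one inversion.
There are 21 indicators.
For each fixed pair i < j, the values π(i) and π(j) are two distinct elements of {1, …, 7} in uniformly random order; by symmetry P[π(i) > π(j)] = 1/2.
By linearity: E[X] = 21 · (1/2) = C(7, 2) · (1/2) = 21/2 = 21/2 ≈ 10.500000.

E[X] = 21/2 = 10.500000.


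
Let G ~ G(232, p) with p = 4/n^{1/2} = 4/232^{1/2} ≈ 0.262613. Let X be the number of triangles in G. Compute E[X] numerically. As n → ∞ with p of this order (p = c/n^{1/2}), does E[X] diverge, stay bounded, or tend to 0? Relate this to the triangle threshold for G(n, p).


Number of potential triangles: C(232, 3) = 2054360.
Each occurs with probability p³ ≈ (0.262613)³ ≈ 1.81112321e-02.
By linearity: E[X] = C(232, 3)·p³ ≈ 2054360 · 1.81112321e-02 ≈ 37206.990815.
Since α = 1/2 < 1, p = c/n^{1/2} ≫ 1/n is above the triangle threshold p ~ 1/n. Asymptotically E[X] ~ (c³/6)·n^{3(1−α)} = (4³/6)·n^{1.5} → ∞; triangles are abundant w.h.p.

E[X] ≈ 37206.990815; in regime p = Θ(1/n^{1/2}) E[X] diverges (above the triangle threshold p ~ 1/n).


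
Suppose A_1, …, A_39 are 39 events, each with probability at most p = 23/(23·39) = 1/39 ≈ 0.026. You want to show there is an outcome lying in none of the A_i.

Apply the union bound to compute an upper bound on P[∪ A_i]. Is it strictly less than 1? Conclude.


Union bound: P[∪_{i=1}^{39} A_i] ≤ Σ_i P[A_i] ≤ 39·p = 39·(1/39) = 1.
Numerically: 1 ≈ 1.000.
Is 1 < 1? NO.
Since the bound 1 is ≥ 1, the union bound is uninformative here; it does NOT by itself certify existence.

39·p = 1 ≈ 1.000; existence NOT certified by the union bound.


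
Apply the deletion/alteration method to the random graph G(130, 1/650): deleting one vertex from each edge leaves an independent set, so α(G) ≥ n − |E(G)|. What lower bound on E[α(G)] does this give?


E[|E(G)|] = C(130, 2)·p = 8385 · (1/650) = 129/10.
E[α(G)] ≥ n − E[|E(G)|] = 130 − 129/10 = 1171/10.
Numerically: ≈ 117.1000.
(This is only a lower bound; the true E[α(G)] may be larger.)

E[α(G)] ≥ 1171/10 ≈ 117.1000.


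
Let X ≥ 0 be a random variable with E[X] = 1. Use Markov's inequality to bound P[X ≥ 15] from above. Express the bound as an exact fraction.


μ = E[X] = 1, a = 15.
Markov: P[X ≥ 15] ≤ μ/a = (1)/15 = 1/15.
Numerically: ≈ 0.0667.
(Since a = 15 > μ = 1.0000, the bound 1/15 is < 1 and informative.)

P[X ≥ 15] ≤ 1/15 ≈ 0.0667.


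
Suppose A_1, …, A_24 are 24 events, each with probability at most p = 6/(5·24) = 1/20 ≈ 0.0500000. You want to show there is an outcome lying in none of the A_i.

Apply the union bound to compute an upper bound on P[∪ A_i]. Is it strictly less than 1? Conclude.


Union bound: P[∪_{i=1}^{24} A_i] ≤ Σ_i P[A_i] ≤ 24·p = 24·(1/20) = 6/5.
Numerically: 6/5 ≈ 1.2000000.
Is 6/5 < 1? NO.
Since the bound 6/5 is ≥ 1, the union bound is uninformative here; it does NOT by itself certify existence.

24·p = 6/5 ≈ 1.2000000; existence NOT certified by the union bound.


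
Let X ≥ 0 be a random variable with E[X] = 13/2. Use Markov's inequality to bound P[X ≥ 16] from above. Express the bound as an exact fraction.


μ = E[X] = 13/2, a = 16.
Markov: P[X ≥ 16] ≤ μ/a = (13/2)/16 = 13/32.
Numerically: ≈ 0.40625.
(Since a = 16 > μ = 6.50000, the bound 13/32 is < 1 and informative.)

P[X ≥ 16] ≤ 13/32 ≈ 0.40625.


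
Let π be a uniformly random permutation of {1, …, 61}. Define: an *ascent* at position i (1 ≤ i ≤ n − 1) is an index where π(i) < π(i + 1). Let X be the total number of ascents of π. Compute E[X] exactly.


Write X = Σ X_I over i = 1, …, 60, with X_I the indicator of one ascent.
There are 60 indicators.
For each fixed i, the pair (π(i), π(i+1)) is a uniformly random ordered pair of distinct values from {1, …, 61}; by symmetry P[π(i) < π(i+1)] = 1/2.
By linearity: E[X] = 60 · (1/2) = (61 − 1) · (1/2) = 30 ≈ 30.00000.

E[X] = 30 = 30.00000.


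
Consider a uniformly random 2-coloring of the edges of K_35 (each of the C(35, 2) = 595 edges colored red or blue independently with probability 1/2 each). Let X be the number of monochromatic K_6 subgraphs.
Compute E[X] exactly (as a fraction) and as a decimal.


Let X = Σ_S X_S over the C(35, 6) = 1623160 subsets S of size 6, where X_S = 1 if the K_6 on S is monochromatic.
For a fixed S, the K_6 on S has C(6, 2) = 15 edges. P[all 15 edges red] = (1/2)^15, and likewise for blue, so P[monochromatic] = 2·(1/2)^15 = 2^{1 − 15} = 1/16384.
By linearity: E[X] = C(35, 6) · 2^{1 − 15} = 1623160 · 1/16384 = 202895/2048.
Numerically: E[X] ≈ 99.070.

E[X] = C(35,6)·2^(1−C(6,2)) = 202895/2048 ≈ 99.070.


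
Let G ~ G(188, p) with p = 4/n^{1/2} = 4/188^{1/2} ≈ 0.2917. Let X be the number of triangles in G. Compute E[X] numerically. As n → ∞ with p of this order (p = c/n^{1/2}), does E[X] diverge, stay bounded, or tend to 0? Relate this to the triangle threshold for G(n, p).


Number of potential triangles: C(188, 3) = 1089836.
Each occurs with probability p³ ≈ (0.2917)³ ≈ 2.482808e-02.
By linearity: E[X] = C(188, 3)·p³ ≈ 1089836 · 2.482808e-02 ≈ 27058.5394.
Since α = 1/2 < 1, p = c/n^{1/2} ≫ 1/n is above the triangle threshold p ~ 1/n. Asymptotically E[X] ~ (c³/6)·n^{3(1−α)} = (4³/6)·n^{1.5} → ∞; triangles are abundant w.h.p.

E[X] ≈ 27058.5394; in regime p = Θ(1/n^{1/2}) E[X] diverges (above the triangle threshold p ~ 1/n).


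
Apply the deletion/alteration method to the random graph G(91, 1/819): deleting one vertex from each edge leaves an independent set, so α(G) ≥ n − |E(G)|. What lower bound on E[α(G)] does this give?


E[|E(G)|] = C(91, 2)·p = 4095 · (1/819) = 5.
E[α(G)] ≥ n − E[|E(G)|] = 91 − 5 = 86.
Numerically: ≈ 86.000.
(This is only a lower bound; the true E[α(G)] may be larger.)

E[α(G)] ≥ 86 ≈ 86.000.


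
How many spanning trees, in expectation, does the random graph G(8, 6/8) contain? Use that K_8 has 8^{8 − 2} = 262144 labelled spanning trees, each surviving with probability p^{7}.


K_8 has 8^{8 − 2} = 262144 labelled spanning trees.
For each such spanning tree H, let X_H = 1 if all 7 edges of H are present in G. Then P[X_H = 1] = p^{7} = (3/4)^{7} = 2187/16384.
Summing the indicators: E[X] = Σ_H E[X_H] = 262144 · p^{7} = 262144 · 2187/16384 = 34992.
Numerically: E[X] ≈ 34992.

E[X] = 262144 · (3/4)^{7} = 34992 ≈ 34992.


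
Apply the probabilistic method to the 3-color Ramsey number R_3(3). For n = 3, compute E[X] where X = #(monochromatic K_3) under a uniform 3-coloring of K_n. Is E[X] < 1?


E[X] = C(3, 3) · 3^{1 − 3} = 1 · 3^{−2} = 1/9.
As a reduced fraction: E[X] = 1/9 ≈ 0.1111.
Is E[X] < 1? YES.
Since E[X] < 1, there exists a 3-coloring of K_{3} with no monochromatic K_3; hence R_3(3) > 3.

E[X] = 1/9 ≈ 0.1111; E[X] < 1, so R_3(3) > 3.


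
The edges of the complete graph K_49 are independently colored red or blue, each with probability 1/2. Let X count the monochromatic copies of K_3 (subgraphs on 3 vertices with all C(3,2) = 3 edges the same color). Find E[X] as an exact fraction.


Let X = Σ_S X_S over the C(49, 3) = 18424 subsets S of size 3, where X_S = 1 if the K_3 on S is monochromatic.
For a fixed S, the K_3 on S has C(3, 2) = 3 edges. P[all 3 edges red] = (1/2)^3, and likewise for blue, so P[monochromatic] = 2·(1/2)^3 = 2^{1 − 3} = 1/4.
Summing: E[X] = C(49, 3) · 2^{1 − 3} = 18424 · 1/4 = 4606.
Numerically: E[X] ≈ 4606.00000.

E[X] = C(49,3)·2^(1−C(3,2)) = 4606 ≈ 4606.00000.


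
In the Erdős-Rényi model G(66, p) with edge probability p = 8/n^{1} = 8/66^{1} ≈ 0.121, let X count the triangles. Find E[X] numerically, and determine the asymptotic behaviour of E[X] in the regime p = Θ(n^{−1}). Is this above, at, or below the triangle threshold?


Number of potential triangles: C(66, 3) = 45760.
Each occurs with probability p³ ≈ (0.121)³ ≈ 1.78089e-03.
By linearity: E[X] = C(66, 3)·p³ ≈ 45760 · 1.78089e-03 ≈ 81.494.
Here α = 1, so p = 8/n is exactly at the triangle threshold p ~ 1/n. Asymptotically E[X] → c³/6 = 8³/6 = 256/3 ≈ 85.333, a bounded constant. In this regime the triangle count is asymptotically Poisson(c³/6).

E[X] ≈ 81.494; in regime p = Θ(1/n^{1}) E[X] stays bounded (at the triangle threshold p ~ 1/n).


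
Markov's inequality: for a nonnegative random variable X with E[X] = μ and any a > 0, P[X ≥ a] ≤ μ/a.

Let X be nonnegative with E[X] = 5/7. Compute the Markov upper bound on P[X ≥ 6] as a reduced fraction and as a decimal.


μ = E[X] = 5/7, a = 6.
Markov: P[X ≥ 6] ≤ μ/a = (5/7)/6 = 5/42.
Numerically: ≈ 0.1190.
(Since a = 6 > μ = 0.7143, the bound 5/42 is < 1 and informative.)

P[X ≥ 6] ≤ 5/42 ≈ 0.1190.


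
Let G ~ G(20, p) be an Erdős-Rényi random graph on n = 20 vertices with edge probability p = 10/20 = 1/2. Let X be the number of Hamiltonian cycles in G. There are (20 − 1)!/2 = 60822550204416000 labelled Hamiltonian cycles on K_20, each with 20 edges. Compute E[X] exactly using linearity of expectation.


K_20 has (20 − 1)!/2 = 60822550204416000 labelled Hamiltonian cycles.
For each such Hamiltonian cycle H, let X_H = 1 if all 20 edges of H are present in G. Then P[X_H = 1] = p^{20} = (1/2)^{20} = 1/1048576.
By linearity: E[X] = Σ_H E[X_H] = 60822550204416000 · p^{20} = 60822550204416000 · 1/1048576 = 1856156927625/32.
Numerically: E[X] ≈ 5.80049e+10.

E[X] = 60822550204416000 · (1/2)^{20} = 1856156927625/32 ≈ 5.80049e+10.


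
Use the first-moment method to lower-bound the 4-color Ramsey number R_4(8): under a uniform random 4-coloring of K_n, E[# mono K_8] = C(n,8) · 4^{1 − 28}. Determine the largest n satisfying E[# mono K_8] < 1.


We need C(n, 8) · 4^{1 − 28} < 1, i.e. C(n, 8) < 4^{28 − 1} = 18014398509481984.
Check values of n near the boundary:
  n = 403: C(403, 8) = 16090020602228430; 16090020602228430 < 18014398509481984? YES
  n = 404: C(404, 8) = 16415071523485570; 16415071523485570 < 18014398509481984? YES
  n = 405: C(405, 8) = 16745853821188050; 16745853821188050 < 18014398509481984? YES
  n = 406: C(406, 8) = 17082453897995850; 17082453897995850 < 18014398509481984? YES
  n = 407: C(407, 8) = 17424959239309050; 17424959239309050 < 18014398509481984? YES
  n = 408: C(408, 8) = 17773458424095231; 17773458424095231 < 18014398509481984? YES
  n = 409: C(409, 8) = 18128041135797879; 18128041135797879 < 18014398509481984? NO
  n = 410: C(410, 8) = 18488798173326195; 18488798173326195 < 18014398509481984? NO
  n = 411: C(411, 8) = 18855821462126715; 18855821462126715 < 18014398509481984? NO
The largest n with C(n, 8) < 18014398509481984 is n = 408 (where E[X] = 17773458424095231/18014398509481984 ≈ 0.98663). Hence R_4(8) > 408, i.e. R_4(8) ≥ 409.

Largest n = 408; hence R_4(8) > 408.
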